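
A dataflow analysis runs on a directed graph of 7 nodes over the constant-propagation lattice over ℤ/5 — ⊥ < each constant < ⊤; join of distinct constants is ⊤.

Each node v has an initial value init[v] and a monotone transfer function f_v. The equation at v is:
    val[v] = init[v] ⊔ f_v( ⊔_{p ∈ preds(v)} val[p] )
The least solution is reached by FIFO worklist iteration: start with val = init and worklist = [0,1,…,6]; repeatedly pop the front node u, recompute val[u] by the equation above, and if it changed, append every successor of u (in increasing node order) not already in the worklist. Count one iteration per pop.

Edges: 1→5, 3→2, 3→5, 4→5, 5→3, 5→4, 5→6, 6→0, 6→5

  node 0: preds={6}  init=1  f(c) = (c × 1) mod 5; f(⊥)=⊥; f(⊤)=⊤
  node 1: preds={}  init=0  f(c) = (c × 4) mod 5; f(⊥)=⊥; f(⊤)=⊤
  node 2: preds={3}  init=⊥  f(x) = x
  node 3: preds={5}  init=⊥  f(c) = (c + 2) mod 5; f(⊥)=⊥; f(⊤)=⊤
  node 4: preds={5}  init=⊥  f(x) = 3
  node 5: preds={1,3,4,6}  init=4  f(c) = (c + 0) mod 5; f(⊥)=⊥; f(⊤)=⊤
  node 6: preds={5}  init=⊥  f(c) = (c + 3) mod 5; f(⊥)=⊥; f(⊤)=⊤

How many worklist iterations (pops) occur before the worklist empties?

13

Trace (13 dequeues):
  [1] u=0 | in ⊥ | out 1 | ==
  [2] u=1 | in ⊥ | out 0 | ==
  [3] u=2 | in ⊥ | out ⊥ | ==
  [4] u=3 | in 4 | out 1 | prev ⊥ | push {2}
  [5] u=4 | in 4 | out 3 | prev ⊥ | push {}
  [6] u=5 | in ⊤ | out ⊤ | prev 4 | push {3,4}
  [7] u=6 | in ⊤ | out ⊤ | prev ⊥ | push {0,5}
  [8] u=2 | in 1 | out 1 | prev ⊥ | push {}
  [9] u=3 | in ⊤ | out ⊤ | prev 1 | push {2}
  [10] u=4 | in ⊤ | out 3 | ==
  [11] u=0 | in ⊤ | out ⊤ | prev 1 | push {}
  [12] u=5 | in ⊤ | out ⊤ | ==
  [13] u=2 | in ⊤ | out ⊤ | prev 1 | push {}

Converged values:
  [0] ⊤
  [1] 0
  [2] ⊤
  [3] ⊤
  [4] 3
  [5] ⊤
  [6] ⊤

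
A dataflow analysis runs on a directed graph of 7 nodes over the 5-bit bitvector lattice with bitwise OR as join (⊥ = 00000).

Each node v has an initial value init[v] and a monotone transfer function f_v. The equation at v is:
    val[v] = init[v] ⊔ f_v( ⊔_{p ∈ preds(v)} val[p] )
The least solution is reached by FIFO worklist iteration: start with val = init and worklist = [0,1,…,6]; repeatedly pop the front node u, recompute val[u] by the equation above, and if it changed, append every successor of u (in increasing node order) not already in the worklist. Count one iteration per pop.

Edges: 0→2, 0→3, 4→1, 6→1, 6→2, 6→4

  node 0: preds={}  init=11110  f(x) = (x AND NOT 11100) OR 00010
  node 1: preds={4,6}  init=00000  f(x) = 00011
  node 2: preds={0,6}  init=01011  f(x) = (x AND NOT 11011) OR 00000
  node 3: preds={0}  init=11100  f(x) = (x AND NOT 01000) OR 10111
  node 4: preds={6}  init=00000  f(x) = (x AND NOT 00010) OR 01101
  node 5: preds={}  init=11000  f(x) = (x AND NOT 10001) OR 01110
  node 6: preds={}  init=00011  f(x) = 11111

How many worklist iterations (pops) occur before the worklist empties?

Iteration log — 11 steps:
  step 1. node 0  ⊔preds=00000  new=11110  stable
  step 2. node 1  ⊔preds=00011  new=00011  old=00000  +wl: 
  step 3. node 2  ⊔preds=11111  new=01111  old=01011  +wl: 
  step 4. node 3  ⊔preds=11110  new=11111  old=11100  +wl: 
  step 5. node 4  ⊔preds=00011  new=01101  old=00000  +wl: 1
  step 6. node 5  ⊔preds=00000  new=11110  old=11000  +wl: 
  step 7. node 6  ⊔preds=00000  new=11111  old=00011  +wl: 2,4
  step 8. node 1  ⊔preds=11111  new=00011  stable
  step 9. node 2  ⊔preds=11111  new=01111  stable
  step 10. node 4  ⊔preds=11111  new=11101  old=01101  +wl: 1
  step 11. node 1  ⊔preds=11111  new=00011  stable

Least fixpoint reached:
  node 0: 11110
  node 1: 00011
  node 2: 01111
  node 3: 11111
  node 4: 11101
  node 5: 11110
  node 6: 11111

11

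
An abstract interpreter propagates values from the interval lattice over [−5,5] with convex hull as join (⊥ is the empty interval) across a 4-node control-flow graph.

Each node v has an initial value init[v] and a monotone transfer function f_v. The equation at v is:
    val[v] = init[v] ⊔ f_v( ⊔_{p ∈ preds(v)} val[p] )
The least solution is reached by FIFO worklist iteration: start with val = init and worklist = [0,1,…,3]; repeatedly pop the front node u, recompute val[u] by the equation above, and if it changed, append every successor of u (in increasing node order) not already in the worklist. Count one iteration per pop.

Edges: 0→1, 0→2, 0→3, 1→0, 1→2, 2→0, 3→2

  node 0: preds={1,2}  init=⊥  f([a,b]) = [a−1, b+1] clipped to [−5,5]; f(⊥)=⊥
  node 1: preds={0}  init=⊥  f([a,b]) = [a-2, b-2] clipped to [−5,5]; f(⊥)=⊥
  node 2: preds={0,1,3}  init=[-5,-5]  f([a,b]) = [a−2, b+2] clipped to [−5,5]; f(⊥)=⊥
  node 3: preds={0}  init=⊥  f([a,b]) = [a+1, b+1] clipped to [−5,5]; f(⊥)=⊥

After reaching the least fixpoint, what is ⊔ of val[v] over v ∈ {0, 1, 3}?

Worklist (18 pops):
  #1 pop 0: in=[-5,-5] → [-5,-4] (was ⊥); enqueue []
  #2 pop 1: in=[-5,-4] → [-5,-5] (was ⊥); enqueue [0]
  #3 pop 2: in=[-5,-4] → [-5,-2] (was [-5,-5]); enqueue []
  #4 pop 3: in=[-5,-4] → [-4,-3] (was ⊥); enqueue [2]
  #5 pop 0: in=[-5,-2] → [-5,-1] (was [-5,-4]); enqueue [1,3]
  #6 pop 2: in=[-5,-1] → [-5,1] (was [-5,-2]); enqueue [0]
  #7 pop 1: in=[-5,-1] → [-5,-3] (was [-5,-5]); enqueue [2]
  #8 pop 3: in=[-5,-1] → [-4,0] (was [-4,-3]); enqueue []
  #9 pop 0: in=[-5,1] → [-5,2] (was [-5,-1]); enqueue [1,3]
  #10 pop 2: in=[-5,2] → [-5,4] (was [-5,1]); enqueue [0]
  #11 pop 1: in=[-5,2] → [-5,0] (was [-5,-3]); enqueue [2]
  #12 pop 3: in=[-5,2] → [-4,3] (was [-4,0]); enqueue []
  #13 pop 0: in=[-5,4] → [-5,5] (was [-5,2]); enqueue [1,3]
  #14 pop 2: in=[-5,5] → [-5,5] (was [-5,4]); enqueue [0]
  #15 pop 1: in=[-5,5] → [-5,3] (was [-5,0]); enqueue [2]
  #16 pop 3: in=[-5,5] → [-4,5] (was [-4,3]); enqueue []
  #17 pop 0: in=[-5,5] → [-5,5] (no change)
  #18 pop 2: in=[-5,5] → [-5,5] (no change)

Fixpoint:
  val[0] = [-5,5]
  val[1] = [-5,3]
  val[2] = [-5,5]
  val[3] = [-4,5]

[-5,5]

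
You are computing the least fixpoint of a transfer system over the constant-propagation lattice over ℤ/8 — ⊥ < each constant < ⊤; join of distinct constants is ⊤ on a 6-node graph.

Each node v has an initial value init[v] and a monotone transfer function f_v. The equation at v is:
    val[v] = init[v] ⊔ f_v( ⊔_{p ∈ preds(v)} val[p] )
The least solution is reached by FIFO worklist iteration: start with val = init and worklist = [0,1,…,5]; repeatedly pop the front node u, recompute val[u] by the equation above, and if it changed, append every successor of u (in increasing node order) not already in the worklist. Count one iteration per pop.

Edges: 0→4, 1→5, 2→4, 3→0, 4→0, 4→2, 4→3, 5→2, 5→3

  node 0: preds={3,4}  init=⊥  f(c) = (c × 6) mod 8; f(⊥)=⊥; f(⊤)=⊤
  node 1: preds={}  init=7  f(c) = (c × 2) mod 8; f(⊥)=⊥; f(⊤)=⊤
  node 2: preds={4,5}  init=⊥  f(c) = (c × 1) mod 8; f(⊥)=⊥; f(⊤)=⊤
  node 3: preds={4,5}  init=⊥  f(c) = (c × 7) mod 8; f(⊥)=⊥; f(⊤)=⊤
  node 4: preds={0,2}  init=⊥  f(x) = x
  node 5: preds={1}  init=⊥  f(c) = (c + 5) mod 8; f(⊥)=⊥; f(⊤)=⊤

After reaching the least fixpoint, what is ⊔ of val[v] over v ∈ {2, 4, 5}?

Worklist (18 pops):
  #1 pop 0: in=⊥ → ⊥ (no change)
  #2 pop 1: in=⊥ → 7 (no change)
  #3 pop 2: in=⊥ → ⊥ (no change)
  #4 pop 3: in=⊥ → ⊥ (no change)
  #5 pop 4: in=⊥ → ⊥ (no change)
  #6 pop 5: in=7 → 4 (was ⊥); enqueue [2,3]
  #7 pop 2: in=4 → 4 (was ⊥); enqueue [4]
  #8 pop 3: in=4 → 4 (was ⊥); enqueue [0]
  #9 pop 4: in=4 → 4 (was ⊥); enqueue [2,3]
  #10 pop 0: in=4 → 0 (was ⊥); enqueue [4]
  #11 pop 2: in=4 → 4 (no change)
  #12 pop 3: in=4 → 4 (no change)
  #13 pop 4: in=⊤ → ⊤ (was 4); enqueue [0,2,3]
  #14 pop 0: in=⊤ → ⊤ (was 0); enqueue [4]
  #15 pop 2: in=⊤ → ⊤ (was 4); enqueue []
  #16 pop 3: in=⊤ → ⊤ (was 4); enqueue [0]
  #17 pop 4: in=⊤ → ⊤ (no change)
  #18 pop 0: in=⊤ → ⊤ (no change)

Fixpoint:
  val[0] = ⊤
  val[1] = 7
  val[2] = ⊤
  val[3] = ⊤
  val[4] = ⊤
  val[5] = 4

⊤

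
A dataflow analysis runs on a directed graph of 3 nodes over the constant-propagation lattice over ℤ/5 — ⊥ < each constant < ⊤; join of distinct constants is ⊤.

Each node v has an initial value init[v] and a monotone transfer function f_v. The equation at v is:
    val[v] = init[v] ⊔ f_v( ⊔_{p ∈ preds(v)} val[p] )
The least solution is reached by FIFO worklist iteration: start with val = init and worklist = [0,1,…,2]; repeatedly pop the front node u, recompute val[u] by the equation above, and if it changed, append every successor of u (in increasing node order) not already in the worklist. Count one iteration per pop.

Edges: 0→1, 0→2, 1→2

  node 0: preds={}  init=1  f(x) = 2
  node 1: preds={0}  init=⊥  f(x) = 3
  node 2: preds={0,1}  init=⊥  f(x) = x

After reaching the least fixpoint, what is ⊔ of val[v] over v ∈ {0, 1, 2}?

Trace (3 dequeues):
  [1] u=0 | in ⊥ | out ⊤ | prev 1 | push {}
  [2] u=1 | in ⊤ | out 3 | prev ⊥ | push {}
  [3] u=2 | in ⊤ | out ⊤ | prev ⊥ | push {}

Converged values:
  [0] ⊤
  [1] 3
  [2] ⊤

⊤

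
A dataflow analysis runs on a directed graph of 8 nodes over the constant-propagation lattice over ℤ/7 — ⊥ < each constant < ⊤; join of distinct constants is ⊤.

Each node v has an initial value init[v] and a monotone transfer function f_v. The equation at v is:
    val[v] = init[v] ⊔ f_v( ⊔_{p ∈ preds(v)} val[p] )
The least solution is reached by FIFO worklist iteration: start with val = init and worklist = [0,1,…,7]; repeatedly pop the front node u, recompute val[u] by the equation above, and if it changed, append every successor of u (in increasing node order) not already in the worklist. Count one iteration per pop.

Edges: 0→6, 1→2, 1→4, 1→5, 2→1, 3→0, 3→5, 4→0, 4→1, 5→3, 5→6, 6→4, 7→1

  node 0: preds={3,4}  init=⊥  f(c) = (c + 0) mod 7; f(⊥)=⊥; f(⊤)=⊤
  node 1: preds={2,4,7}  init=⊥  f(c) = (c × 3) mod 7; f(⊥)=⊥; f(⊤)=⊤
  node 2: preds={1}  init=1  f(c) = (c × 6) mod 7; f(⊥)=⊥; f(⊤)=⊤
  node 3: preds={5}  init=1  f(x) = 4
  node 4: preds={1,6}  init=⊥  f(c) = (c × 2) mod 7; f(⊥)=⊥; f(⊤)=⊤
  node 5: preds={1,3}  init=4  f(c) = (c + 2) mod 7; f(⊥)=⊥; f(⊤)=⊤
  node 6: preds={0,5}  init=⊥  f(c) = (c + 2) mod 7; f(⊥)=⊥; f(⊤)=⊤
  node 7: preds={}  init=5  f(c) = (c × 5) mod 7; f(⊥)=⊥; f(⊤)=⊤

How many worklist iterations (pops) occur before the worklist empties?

13

Trace (13 dequeues):
  [1] u=0 | in 1 | out 1 | prev ⊥ | push {}
  [2] u=1 | in ⊤ | out ⊤ | prev ⊥ | push {}
  [3] u=2 | in ⊤ | out ⊤ | prev 1 | push {1}
  [4] u=3 | in 4 | out ⊤ | prev 1 | push {0}
  [5] u=4 | in ⊤ | out ⊤ | prev ⊥ | push {}
  [6] u=5 | in ⊤ | out ⊤ | prev 4 | push {3}
  [7] u=6 | in ⊤ | out ⊤ | prev ⊥ | push {4}
  [8] u=7 | in ⊥ | out 5 | ==
  [9] u=1 | in ⊤ | out ⊤ | ==
  [10] u=0 | in ⊤ | out ⊤ | prev 1 | push {6}
  [11] u=3 | in ⊤ | out ⊤ | ==
  [12] u=4 | in ⊤ | out ⊤ | ==
  [13] u=6 | in ⊤ | out ⊤ | ==

Converged values:
  [0] ⊤
  [1] ⊤
  [2] ⊤
  [3] ⊤
  [4] ⊤
  [5] ⊤
  [6] ⊤
  [7] 5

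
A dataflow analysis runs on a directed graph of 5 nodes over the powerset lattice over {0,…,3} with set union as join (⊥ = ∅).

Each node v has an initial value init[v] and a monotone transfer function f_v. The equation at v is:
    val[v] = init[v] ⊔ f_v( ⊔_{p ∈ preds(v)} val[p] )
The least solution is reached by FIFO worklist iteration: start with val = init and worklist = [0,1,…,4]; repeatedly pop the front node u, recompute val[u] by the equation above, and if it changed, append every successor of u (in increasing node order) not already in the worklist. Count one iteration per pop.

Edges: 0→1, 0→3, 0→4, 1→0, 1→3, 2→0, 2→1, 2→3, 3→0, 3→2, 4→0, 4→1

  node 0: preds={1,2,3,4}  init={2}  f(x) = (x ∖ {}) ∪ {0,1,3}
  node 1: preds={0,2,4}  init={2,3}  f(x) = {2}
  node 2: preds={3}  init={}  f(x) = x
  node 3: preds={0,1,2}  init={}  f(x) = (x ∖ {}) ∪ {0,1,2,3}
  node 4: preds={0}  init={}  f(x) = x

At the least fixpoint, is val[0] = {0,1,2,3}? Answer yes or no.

Worklist (10 pops):
  #1 pop 0: in={2,3} → {0,1,2,3} (was {2}); enqueue []
  #2 pop 1: in={0,1,2,3} → {2,3} (no change)
  #3 pop 2: in={} → {} (no change)
  #4 pop 3: in={0,1,2,3} → {0,1,2,3} (was {}); enqueue [0,2]
  #5 pop 4: in={0,1,2,3} → {0,1,2,3} (was {}); enqueue [1]
  #6 pop 0: in={0,1,2,3} → {0,1,2,3} (no change)
  #7 pop 2: in={0,1,2,3} → {0,1,2,3} (was {}); enqueue [0,3]
  #8 pop 1: in={0,1,2,3} → {2,3} (no change)
  #9 pop 0: in={0,1,2,3} → {0,1,2,3} (no change)
  #10 pop 3: in={0,1,2,3} → {0,1,2,3} (no change)

Fixpoint:
  val[0] = {0,1,2,3}
  val[1] = {2,3}
  val[2] = {0,1,2,3}
  val[3] = {0,1,2,3}
  val[4] = {0,1,2,3}

yes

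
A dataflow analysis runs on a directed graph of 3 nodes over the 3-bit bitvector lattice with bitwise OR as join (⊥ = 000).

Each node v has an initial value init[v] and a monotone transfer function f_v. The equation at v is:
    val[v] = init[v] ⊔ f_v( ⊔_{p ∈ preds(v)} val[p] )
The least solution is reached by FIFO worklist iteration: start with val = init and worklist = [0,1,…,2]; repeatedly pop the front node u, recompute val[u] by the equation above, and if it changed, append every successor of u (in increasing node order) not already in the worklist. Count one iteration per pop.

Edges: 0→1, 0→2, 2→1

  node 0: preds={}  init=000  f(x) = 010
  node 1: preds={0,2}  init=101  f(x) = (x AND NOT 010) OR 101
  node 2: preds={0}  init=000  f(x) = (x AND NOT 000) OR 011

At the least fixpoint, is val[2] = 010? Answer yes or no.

no

Worklist (4 pops):
  #1 pop 0: in=000 → 010 (was 000); enqueue []
  #2 pop 1: in=010 → 101 (no change)
  #3 pop 2: in=010 → 011 (was 000); enqueue [1]
  #4 pop 1: in=011 → 101 (no change)

Fixpoint:
  val[0] = 010
  val[1] = 101
  val[2] = 011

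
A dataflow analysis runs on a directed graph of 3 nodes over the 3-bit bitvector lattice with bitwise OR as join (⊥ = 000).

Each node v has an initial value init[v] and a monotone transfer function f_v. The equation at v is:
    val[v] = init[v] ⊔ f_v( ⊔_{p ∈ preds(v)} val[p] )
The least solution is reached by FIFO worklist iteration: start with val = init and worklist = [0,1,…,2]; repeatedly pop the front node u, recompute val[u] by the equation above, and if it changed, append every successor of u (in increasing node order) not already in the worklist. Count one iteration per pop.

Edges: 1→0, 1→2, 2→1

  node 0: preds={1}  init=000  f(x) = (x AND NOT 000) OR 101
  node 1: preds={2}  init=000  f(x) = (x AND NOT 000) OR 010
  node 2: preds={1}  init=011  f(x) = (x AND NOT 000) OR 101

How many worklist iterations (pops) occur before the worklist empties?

Trace (7 dequeues):
  [1] u=0 | in 000 | out 101 | prev 000 | push {}
  [2] u=1 | in 011 | out 011 | prev 000 | push {0}
  [3] u=2 | in 011 | out 111 | prev 011 | push {1}
  [4] u=0 | in 011 | out 111 | prev 101 | push {}
  [5] u=1 | in 111 | out 111 | prev 011 | push {0,2}
  [6] u=0 | in 111 | out 111 | ==
  [7] u=2 | in 111 | out 111 | ==

Converged values:
  [0] 111
  [1] 111
  [2] 111

7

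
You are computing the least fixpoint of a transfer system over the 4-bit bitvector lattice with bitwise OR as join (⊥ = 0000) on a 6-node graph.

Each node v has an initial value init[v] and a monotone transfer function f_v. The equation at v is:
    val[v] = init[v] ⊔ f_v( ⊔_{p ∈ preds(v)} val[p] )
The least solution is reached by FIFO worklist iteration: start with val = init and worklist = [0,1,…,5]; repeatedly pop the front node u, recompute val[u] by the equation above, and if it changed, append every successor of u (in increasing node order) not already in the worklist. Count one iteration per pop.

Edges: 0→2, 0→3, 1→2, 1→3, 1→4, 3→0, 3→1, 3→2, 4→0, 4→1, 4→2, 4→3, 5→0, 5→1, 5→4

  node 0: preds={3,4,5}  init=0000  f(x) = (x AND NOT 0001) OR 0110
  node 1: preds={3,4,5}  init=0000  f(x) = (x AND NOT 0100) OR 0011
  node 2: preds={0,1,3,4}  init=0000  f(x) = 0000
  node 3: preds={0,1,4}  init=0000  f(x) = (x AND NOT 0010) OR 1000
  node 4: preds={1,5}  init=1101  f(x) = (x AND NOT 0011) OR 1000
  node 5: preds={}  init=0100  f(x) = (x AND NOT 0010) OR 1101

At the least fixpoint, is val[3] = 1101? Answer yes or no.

Worklist (10 pops):
  #1 pop 0: in=1101 → 1110 (was 0000); enqueue []
  #2 pop 1: in=1101 → 1011 (was 0000); enqueue []
  #3 pop 2: in=1111 → 0000 (no change)
  #4 pop 3: in=1111 → 1101 (was 0000); enqueue [0,1,2]
  #5 pop 4: in=1111 → 1101 (no change)
  #6 pop 5: in=0000 → 1101 (was 0100); enqueue [4]
  #7 pop 0: in=1101 → 1110 (no change)
  #8 pop 1: in=1101 → 1011 (no change)
  #9 pop 2: in=1111 → 0000 (no change)
  #10 pop 4: in=1111 → 1101 (no change)

Fixpoint:
  val[0] = 1110
  val[1] = 1011
  val[2] = 0000
  val[3] = 1101
  val[4] = 1101
  val[5] = 1101

yes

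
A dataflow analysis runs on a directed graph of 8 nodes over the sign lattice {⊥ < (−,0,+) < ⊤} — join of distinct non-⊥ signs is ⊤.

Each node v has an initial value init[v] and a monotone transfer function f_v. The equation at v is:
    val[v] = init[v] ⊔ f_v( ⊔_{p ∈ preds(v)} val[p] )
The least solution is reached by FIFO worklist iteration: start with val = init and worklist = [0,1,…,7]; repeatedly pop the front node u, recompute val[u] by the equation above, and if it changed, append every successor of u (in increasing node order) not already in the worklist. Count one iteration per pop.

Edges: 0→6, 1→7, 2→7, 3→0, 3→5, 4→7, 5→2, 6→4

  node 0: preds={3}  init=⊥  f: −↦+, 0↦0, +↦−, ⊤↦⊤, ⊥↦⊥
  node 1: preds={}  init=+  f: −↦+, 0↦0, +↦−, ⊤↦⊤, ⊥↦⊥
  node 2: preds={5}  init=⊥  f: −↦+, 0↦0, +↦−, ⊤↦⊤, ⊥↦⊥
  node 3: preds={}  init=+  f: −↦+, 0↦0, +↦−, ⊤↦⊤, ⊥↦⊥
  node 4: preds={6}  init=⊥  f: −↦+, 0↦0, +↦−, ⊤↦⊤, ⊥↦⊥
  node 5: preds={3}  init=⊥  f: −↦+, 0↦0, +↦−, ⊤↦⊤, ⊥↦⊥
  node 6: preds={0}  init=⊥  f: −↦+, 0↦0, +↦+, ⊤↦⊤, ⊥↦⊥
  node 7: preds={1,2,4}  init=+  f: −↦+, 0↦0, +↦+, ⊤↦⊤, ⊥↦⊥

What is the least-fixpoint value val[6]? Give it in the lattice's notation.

+

Trace (11 dequeues):
  [1] u=0 | in + | out − | prev ⊥ | push {}
  [2] u=1 | in ⊥ | out + | ==
  [3] u=2 | in ⊥ | out ⊥ | ==
  [4] u=3 | in ⊥ | out + | ==
  [5] u=4 | in ⊥ | out ⊥ | ==
  [6] u=5 | in + | out − | prev ⊥ | push {2}
  [7] u=6 | in − | out + | prev ⊥ | push {4}
  [8] u=7 | in + | out + | ==
  [9] u=2 | in − | out + | prev ⊥ | push {7}
  [10] u=4 | in + | out − | prev ⊥ | push {}
  [11] u=7 | in ⊤ | out ⊤ | prev + | push {}

Converged values:
  [0] −
  [1] +
  [2] +
  [3] +
  [4] −
  [5] −
  [6] +
  [7] ⊤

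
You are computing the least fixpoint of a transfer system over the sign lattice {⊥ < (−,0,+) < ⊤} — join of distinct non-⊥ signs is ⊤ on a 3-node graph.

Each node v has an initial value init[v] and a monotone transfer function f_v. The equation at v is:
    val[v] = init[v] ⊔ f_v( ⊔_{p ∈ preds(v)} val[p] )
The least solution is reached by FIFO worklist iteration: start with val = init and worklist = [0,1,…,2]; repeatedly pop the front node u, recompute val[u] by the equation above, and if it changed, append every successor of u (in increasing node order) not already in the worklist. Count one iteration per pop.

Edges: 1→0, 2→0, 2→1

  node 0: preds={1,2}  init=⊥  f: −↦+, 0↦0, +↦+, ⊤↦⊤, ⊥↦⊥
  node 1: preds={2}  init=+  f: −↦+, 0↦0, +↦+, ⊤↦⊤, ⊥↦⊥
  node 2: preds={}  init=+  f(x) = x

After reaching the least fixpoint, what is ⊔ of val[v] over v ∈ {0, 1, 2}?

+

Iteration log — 3 steps:
  step 1. node 0  ⊔preds=+  new=+  old=⊥  +wl: 
  step 2. node 1  ⊔preds=+  new=+  stable
  step 3. node 2  ⊔preds=⊥  new=+  stable

Least fixpoint reached:
  node 0: +
  node 1: +
  node 2: +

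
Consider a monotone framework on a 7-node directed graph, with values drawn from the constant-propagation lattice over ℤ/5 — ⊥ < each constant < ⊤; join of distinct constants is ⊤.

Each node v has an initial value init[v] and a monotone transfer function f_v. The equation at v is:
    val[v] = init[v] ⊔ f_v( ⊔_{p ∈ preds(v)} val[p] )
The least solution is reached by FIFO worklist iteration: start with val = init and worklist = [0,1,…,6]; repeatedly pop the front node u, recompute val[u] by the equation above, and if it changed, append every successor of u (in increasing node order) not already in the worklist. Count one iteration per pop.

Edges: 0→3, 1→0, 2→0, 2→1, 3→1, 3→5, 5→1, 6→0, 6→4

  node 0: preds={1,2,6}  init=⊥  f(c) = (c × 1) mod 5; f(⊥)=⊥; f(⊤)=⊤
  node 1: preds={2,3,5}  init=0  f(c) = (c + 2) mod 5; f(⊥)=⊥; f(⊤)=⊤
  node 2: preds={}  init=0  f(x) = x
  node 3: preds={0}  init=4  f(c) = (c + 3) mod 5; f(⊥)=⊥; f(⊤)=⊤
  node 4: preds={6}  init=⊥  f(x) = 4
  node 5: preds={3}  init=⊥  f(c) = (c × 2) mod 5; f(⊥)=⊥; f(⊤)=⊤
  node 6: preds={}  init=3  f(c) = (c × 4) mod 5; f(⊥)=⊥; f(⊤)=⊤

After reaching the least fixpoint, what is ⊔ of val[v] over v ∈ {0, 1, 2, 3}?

⊤

Trace (9 dequeues):
  [1] u=0 | in ⊤ | out ⊤ | prev ⊥ | push {}
  [2] u=1 | in ⊤ | out ⊤ | prev 0 | push {0}
  [3] u=2 | in ⊥ | out 0 | ==
  [4] u=3 | in ⊤ | out ⊤ | prev 4 | push {1}
  [5] u=4 | in 3 | out 4 | prev ⊥ | push {}
  [6] u=5 | in ⊤ | out ⊤ | prev ⊥ | push {}
  [7] u=6 | in ⊥ | out 3 | ==
  [8] u=0 | in ⊤ | out ⊤ | ==
  [9] u=1 | in ⊤ | out ⊤ | ==

Converged values:
  [0] ⊤
  [1] ⊤
  [2] 0
  [3] ⊤
  [4] 4
  [5] ⊤
  [6] 3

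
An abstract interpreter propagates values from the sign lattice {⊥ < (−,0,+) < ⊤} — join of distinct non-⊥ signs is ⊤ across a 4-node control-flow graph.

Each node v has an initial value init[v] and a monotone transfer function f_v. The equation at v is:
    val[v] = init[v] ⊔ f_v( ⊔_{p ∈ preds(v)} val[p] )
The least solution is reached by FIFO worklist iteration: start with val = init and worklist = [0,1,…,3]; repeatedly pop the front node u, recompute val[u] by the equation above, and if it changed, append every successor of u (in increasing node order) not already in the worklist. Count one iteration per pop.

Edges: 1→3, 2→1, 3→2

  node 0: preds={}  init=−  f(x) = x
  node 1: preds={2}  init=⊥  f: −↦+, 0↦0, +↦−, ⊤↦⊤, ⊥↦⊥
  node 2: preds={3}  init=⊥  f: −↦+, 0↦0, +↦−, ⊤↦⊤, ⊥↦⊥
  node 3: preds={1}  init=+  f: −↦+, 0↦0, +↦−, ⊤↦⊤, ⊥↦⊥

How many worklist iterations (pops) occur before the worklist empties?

Worklist (9 pops):
  #1 pop 0: in=⊥ → − (no change)
  #2 pop 1: in=⊥ → ⊥ (no change)
  #3 pop 2: in=+ → − (was ⊥); enqueue [1]
  #4 pop 3: in=⊥ → + (no change)
  #5 pop 1: in=− → + (was ⊥); enqueue [3]
  #6 pop 3: in=+ → ⊤ (was +); enqueue [2]
  #7 pop 2: in=⊤ → ⊤ (was −); enqueue [1]
  #8 pop 1: in=⊤ → ⊤ (was +); enqueue [3]
  #9 pop 3: in=⊤ → ⊤ (no change)

Fixpoint:
  val[0] = −
  val[1] = ⊤
  val[2] = ⊤
  val[3] = ⊤

9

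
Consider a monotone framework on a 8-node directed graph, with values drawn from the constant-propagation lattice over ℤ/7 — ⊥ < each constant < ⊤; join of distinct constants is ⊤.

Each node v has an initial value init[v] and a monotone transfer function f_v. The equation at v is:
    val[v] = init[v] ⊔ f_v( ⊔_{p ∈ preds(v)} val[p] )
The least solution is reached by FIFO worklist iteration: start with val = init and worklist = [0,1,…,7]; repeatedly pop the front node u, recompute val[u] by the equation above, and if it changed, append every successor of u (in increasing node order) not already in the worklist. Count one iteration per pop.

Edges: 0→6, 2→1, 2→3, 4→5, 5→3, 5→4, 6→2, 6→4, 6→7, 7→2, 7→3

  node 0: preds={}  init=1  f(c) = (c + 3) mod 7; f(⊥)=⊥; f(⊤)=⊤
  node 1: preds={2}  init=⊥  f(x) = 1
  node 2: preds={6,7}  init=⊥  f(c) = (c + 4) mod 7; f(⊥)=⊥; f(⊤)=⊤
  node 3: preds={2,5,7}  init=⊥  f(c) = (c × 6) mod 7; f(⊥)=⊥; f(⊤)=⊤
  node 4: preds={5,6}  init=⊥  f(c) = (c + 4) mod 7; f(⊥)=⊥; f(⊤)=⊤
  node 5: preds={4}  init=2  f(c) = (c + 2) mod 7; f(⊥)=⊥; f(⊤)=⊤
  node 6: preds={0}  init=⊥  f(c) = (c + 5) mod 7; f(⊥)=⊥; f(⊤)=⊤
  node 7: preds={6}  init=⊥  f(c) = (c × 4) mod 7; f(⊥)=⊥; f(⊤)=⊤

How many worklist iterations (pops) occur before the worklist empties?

14

Iteration log — 14 steps:
  step 1. node 0  ⊔preds=⊥  new=1  stable
  step 2. node 1  ⊔preds=⊥  new=1  old=⊥  +wl: 
  step 3. node 2  ⊔preds=⊥  new=⊥  stable
  step 4. node 3  ⊔preds=2  new=5  old=⊥  +wl: 
  step 5. node 4  ⊔preds=2  new=6  old=⊥  +wl: 
  step 6. node 5  ⊔preds=6  new=⊤  old=2  +wl: 3,4
  step 7. node 6  ⊔preds=1  new=6  old=⊥  +wl: 2
  step 8. node 7  ⊔preds=6  new=3  old=⊥  +wl: 
  step 9. node 3  ⊔preds=⊤  new=⊤  old=5  +wl: 
  step 10. node 4  ⊔preds=⊤  new=⊤  old=6  +wl: 5
  step 11. node 2  ⊔preds=⊤  new=⊤  old=⊥  +wl: 1,3
  step 12. node 5  ⊔preds=⊤  new=⊤  stable
  step 13. node 1  ⊔preds=⊤  new=1  stable
  step 14. node 3  ⊔preds=⊤  new=⊤  stable

Least fixpoint reached:
  node 0: 1
  node 1: 1
  node 2: ⊤
  node 3: ⊤
  node 4: ⊤
  node 5: ⊤
  node 6: 6
  node 7: 3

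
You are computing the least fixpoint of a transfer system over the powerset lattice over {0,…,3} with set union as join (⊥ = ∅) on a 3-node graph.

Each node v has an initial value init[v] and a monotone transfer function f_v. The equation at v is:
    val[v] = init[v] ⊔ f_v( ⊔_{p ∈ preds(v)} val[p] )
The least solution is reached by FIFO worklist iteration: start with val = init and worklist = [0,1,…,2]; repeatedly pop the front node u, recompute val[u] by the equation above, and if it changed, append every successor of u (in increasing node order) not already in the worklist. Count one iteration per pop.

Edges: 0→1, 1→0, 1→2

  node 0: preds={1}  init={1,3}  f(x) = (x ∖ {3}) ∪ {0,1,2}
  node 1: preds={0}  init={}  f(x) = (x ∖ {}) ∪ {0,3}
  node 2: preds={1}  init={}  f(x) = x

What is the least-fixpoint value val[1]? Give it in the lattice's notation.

{0,1,2,3}

Worklist (4 pops):
  #1 pop 0: in={} → {0,1,2,3} (was {1,3}); enqueue []
  #2 pop 1: in={0,1,2,3} → {0,1,2,3} (was {}); enqueue [0]
  #3 pop 2: in={0,1,2,3} → {0,1,2,3} (was {}); enqueue []
  #4 pop 0: in={0,1,2,3} → {0,1,2,3} (no change)

Fixpoint:
  val[0] = {0,1,2,3}
  val[1] = {0,1,2,3}
  val[2] = {0,1,2,3}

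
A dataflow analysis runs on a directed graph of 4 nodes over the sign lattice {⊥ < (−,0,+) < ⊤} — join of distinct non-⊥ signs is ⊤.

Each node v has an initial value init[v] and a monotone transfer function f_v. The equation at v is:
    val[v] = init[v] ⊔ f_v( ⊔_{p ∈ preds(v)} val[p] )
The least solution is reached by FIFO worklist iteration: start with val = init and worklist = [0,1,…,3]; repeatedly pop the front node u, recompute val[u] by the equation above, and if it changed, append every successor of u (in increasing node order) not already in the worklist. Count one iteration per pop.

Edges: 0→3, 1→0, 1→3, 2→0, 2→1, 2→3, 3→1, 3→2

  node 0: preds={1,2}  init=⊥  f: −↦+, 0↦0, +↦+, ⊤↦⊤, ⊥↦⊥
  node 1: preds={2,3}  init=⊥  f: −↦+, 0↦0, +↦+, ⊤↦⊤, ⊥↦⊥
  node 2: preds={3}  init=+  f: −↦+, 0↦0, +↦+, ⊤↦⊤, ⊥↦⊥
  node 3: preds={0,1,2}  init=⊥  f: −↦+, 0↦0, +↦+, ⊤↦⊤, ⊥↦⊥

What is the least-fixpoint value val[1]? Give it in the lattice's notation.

Trace (7 dequeues):
  [1] u=0 | in + | out + | prev ⊥ | push {}
  [2] u=1 | in + | out + | prev ⊥ | push {0}
  [3] u=2 | in ⊥ | out + | ==
  [4] u=3 | in + | out + | prev ⊥ | push {1,2}
  [5] u=0 | in + | out + | ==
  [6] u=1 | in + | out + | ==
  [7] u=2 | in + | out + | ==

Converged values:
  [0] +
  [1] +
  [2] +
  [3] +

+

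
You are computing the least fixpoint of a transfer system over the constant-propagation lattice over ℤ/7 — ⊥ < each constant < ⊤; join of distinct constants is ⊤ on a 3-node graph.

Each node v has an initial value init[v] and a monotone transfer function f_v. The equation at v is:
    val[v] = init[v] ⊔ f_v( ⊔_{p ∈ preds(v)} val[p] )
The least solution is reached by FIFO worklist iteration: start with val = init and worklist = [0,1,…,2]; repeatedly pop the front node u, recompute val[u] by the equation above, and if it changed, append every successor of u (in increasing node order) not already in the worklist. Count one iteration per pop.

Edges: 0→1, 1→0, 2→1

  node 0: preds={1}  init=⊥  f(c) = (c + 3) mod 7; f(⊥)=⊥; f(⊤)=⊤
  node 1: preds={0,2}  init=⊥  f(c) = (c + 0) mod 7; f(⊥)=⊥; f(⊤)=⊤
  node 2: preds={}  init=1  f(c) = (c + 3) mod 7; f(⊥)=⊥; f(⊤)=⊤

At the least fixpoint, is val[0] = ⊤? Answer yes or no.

Trace (7 dequeues):
  [1] u=0 | in ⊥ | out ⊥ | ==
  [2] u=1 | in 1 | out 1 | prev ⊥ | push {0}
  [3] u=2 | in ⊥ | out 1 | ==
  [4] u=0 | in 1 | out 4 | prev ⊥ | push {1}
  [5] u=1 | in ⊤ | out ⊤ | prev 1 | push {0}
  [6] u=0 | in ⊤ | out ⊤ | prev 4 | push {1}
  [7] u=1 | in ⊤ | out ⊤ | ==

Converged values:
  [0] ⊤
  [1] ⊤
  [2] 1

yes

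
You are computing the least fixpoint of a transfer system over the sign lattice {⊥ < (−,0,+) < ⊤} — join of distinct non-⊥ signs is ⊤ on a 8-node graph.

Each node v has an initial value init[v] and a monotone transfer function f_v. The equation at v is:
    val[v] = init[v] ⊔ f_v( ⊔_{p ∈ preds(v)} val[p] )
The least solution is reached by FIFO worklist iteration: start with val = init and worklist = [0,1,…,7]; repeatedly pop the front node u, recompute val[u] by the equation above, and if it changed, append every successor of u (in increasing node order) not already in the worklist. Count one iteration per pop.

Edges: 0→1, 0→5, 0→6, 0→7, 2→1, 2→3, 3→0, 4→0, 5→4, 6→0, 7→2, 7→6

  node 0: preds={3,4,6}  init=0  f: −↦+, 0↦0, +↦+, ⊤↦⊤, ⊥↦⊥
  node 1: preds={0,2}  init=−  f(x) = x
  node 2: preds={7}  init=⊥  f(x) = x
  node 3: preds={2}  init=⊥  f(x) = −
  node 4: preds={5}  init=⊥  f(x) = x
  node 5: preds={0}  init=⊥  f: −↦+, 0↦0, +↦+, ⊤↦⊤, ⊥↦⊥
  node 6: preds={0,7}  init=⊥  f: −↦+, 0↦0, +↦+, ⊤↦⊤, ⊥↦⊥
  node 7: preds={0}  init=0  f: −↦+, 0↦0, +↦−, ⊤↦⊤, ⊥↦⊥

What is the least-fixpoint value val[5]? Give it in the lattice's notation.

Iteration log — 22 steps:
  step 1. node 0  ⊔preds=⊥  new=0  stable
  step 2. node 1  ⊔preds=0  new=⊤  old=−  +wl: 
  step 3. node 2  ⊔preds=0  new=0  old=⊥  +wl: 1
  step 4. node 3  ⊔preds=0  new=−  old=⊥  +wl: 0
  step 5. node 4  ⊔preds=⊥  new=⊥  stable
  step 6. node 5  ⊔preds=0  new=0  old=⊥  +wl: 4
  step 7. node 6  ⊔preds=0  new=0  old=⊥  +wl: 
  step 8. node 7  ⊔preds=0  new=0  stable
  step 9. node 1  ⊔preds=0  new=⊤  stable
  step 10. node 0  ⊔preds=⊤  new=⊤  old=0  +wl: 1,5,6,7
  step 11. node 4  ⊔preds=0  new=0  old=⊥  +wl: 0
  step 12. node 1  ⊔preds=⊤  new=⊤  stable
  step 13. node 5  ⊔preds=⊤  new=⊤  old=0  +wl: 4
  step 14. node 6  ⊔preds=⊤  new=⊤  old=0  +wl: 
  step 15. node 7  ⊔preds=⊤  new=⊤  old=0  +wl: 2,6
  step 16. node 0  ⊔preds=⊤  new=⊤  stable
  step 17. node 4  ⊔preds=⊤  new=⊤  old=0  +wl: 0
  step 18. node 2  ⊔preds=⊤  new=⊤  old=0  +wl: 1,3
  step 19. node 6  ⊔preds=⊤  new=⊤  stable
  step 20. node 0  ⊔preds=⊤  new=⊤  stable
  step 21. node 1  ⊔preds=⊤  new=⊤  stable
  step 22. node 3  ⊔preds=⊤  new=−  stable

Least fixpoint reached:
  node 0: ⊤
  node 1: ⊤
  node 2: ⊤
  node 3: −
  node 4: ⊤
  node 5: ⊤
  node 6: ⊤
  node 7: ⊤

⊤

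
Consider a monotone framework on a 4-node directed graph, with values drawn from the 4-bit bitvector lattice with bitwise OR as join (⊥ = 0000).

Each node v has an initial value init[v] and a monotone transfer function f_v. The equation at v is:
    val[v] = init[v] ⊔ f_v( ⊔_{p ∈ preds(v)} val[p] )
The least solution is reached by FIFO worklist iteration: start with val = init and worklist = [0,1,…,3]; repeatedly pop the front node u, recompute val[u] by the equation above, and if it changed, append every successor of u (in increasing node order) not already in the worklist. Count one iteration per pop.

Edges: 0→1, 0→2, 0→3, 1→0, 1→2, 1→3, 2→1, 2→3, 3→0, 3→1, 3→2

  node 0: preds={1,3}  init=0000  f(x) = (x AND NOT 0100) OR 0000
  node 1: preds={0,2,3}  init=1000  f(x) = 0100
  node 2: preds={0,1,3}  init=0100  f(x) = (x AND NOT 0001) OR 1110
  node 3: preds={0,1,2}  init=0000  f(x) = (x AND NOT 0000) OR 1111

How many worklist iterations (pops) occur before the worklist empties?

Worklist (8 pops):
  #1 pop 0: in=1000 → 1000 (was 0000); enqueue []
  #2 pop 1: in=1100 → 1100 (was 1000); enqueue [0]
  #3 pop 2: in=1100 → 1110 (was 0100); enqueue [1]
  #4 pop 3: in=1110 → 1111 (was 0000); enqueue [2]
  #5 pop 0: in=1111 → 1011 (was 1000); enqueue [3]
  #6 pop 1: in=1111 → 1100 (no change)
  #7 pop 2: in=1111 → 1110 (no change)
  #8 pop 3: in=1111 → 1111 (no change)

Fixpoint:
  val[0] = 1011
  val[1] = 1100
  val[2] = 1110
  val[3] = 1111

8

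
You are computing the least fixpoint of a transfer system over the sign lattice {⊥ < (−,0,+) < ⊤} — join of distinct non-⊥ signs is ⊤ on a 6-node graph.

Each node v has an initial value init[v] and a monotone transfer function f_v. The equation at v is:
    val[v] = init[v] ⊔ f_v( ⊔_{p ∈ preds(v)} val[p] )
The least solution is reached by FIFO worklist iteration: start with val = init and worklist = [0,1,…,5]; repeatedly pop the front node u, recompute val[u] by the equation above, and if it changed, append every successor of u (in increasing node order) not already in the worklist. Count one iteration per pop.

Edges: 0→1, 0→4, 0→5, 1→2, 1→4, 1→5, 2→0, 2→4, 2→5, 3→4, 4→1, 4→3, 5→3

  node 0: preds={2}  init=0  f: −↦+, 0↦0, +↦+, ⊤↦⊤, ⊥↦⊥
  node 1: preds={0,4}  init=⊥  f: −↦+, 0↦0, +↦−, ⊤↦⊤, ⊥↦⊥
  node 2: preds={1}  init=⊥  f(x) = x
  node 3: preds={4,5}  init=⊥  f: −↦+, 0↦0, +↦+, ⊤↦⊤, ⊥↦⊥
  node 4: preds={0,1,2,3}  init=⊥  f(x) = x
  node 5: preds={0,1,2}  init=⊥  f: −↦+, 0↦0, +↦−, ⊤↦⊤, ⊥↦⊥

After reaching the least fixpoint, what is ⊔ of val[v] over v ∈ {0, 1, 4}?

0

Trace (10 dequeues):
  [1] u=0 | in ⊥ | out 0 | ==
  [2] u=1 | in 0 | out 0 | prev ⊥ | push {}
  [3] u=2 | in 0 | out 0 | prev ⊥ | push {0}
  [4] u=3 | in ⊥ | out ⊥ | ==
  [5] u=4 | in 0 | out 0 | prev ⊥ | push {1,3}
  [6] u=5 | in 0 | out 0 | prev ⊥ | push {}
  [7] u=0 | in 0 | out 0 | ==
  [8] u=1 | in 0 | out 0 | ==
  [9] u=3 | in 0 | out 0 | prev ⊥ | push {4}
  [10] u=4 | in 0 | out 0 | ==

Converged values:
  [0] 0
  [1] 0
  [2] 0
  [3] 0
  [4] 0
  [5] 0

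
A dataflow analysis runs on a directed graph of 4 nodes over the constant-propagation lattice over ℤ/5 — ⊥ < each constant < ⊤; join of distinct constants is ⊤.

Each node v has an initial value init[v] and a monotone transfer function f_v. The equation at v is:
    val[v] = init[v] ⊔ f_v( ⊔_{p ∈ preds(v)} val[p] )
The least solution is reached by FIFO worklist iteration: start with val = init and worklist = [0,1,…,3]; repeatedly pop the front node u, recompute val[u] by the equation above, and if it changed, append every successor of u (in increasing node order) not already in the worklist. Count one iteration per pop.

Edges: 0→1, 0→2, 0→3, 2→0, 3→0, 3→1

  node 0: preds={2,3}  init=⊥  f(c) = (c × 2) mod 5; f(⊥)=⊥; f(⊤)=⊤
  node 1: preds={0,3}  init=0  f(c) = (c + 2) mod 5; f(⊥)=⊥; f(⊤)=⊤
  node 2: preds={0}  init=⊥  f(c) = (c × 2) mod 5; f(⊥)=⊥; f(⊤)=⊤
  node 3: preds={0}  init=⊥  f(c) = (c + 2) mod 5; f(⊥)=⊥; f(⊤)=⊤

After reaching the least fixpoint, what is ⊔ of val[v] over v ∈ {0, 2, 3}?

Worklist (4 pops):
  #1 pop 0: in=⊥ → ⊥ (no change)
  #2 pop 1: in=⊥ → 0 (no change)
  #3 pop 2: in=⊥ → ⊥ (no change)
  #4 pop 3: in=⊥ → ⊥ (no change)

Fixpoint:
  val[0] = ⊥
  val[1] = 0
  val[2] = ⊥
  val[3] = ⊥

⊥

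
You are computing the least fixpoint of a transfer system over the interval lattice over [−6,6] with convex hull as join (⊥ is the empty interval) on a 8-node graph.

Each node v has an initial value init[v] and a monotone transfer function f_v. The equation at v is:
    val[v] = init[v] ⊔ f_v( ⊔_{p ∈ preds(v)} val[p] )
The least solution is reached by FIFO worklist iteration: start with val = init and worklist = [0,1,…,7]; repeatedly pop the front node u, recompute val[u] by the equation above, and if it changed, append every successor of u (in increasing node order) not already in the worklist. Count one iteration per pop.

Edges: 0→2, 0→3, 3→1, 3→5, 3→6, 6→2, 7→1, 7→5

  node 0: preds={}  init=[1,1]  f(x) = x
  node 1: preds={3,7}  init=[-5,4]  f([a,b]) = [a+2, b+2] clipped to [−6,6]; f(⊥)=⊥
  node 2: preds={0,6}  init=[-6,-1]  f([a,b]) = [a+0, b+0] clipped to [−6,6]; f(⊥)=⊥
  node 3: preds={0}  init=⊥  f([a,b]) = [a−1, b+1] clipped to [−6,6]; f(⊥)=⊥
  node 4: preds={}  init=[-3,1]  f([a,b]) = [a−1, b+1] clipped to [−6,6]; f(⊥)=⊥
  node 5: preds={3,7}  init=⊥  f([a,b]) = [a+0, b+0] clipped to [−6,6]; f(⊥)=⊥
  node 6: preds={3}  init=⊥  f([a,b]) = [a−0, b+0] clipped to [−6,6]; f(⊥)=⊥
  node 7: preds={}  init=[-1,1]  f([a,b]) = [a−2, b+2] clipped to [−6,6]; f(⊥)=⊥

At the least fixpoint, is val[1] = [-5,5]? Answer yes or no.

Trace (10 dequeues):
  [1] u=0 | in ⊥ | out [1,1] | ==
  [2] u=1 | in [-1,1] | out [-5,4] | ==
  [3] u=2 | in [1,1] | out [-6,1] | prev [-6,-1] | push {}
  [4] u=3 | in [1,1] | out [0,2] | prev ⊥ | push {1}
  [5] u=4 | in ⊥ | out [-3,1] | ==
  [6] u=5 | in [-1,2] | out [-1,2] | prev ⊥ | push {}
  [7] u=6 | in [0,2] | out [0,2] | prev ⊥ | push {2}
  [8] u=7 | in ⊥ | out [-1,1] | ==
  [9] u=1 | in [-1,2] | out [-5,4] | ==
  [10] u=2 | in [0,2] | out [-6,2] | prev [-6,1] | push {}

Converged values:
  [0] [1,1]
  [1] [-5,4]
  [2] [-6,2]
  [3] [0,2]
  [4] [-3,1]
  [5] [-1,2]
  [6] [0,2]
  [7] [-1,1]

no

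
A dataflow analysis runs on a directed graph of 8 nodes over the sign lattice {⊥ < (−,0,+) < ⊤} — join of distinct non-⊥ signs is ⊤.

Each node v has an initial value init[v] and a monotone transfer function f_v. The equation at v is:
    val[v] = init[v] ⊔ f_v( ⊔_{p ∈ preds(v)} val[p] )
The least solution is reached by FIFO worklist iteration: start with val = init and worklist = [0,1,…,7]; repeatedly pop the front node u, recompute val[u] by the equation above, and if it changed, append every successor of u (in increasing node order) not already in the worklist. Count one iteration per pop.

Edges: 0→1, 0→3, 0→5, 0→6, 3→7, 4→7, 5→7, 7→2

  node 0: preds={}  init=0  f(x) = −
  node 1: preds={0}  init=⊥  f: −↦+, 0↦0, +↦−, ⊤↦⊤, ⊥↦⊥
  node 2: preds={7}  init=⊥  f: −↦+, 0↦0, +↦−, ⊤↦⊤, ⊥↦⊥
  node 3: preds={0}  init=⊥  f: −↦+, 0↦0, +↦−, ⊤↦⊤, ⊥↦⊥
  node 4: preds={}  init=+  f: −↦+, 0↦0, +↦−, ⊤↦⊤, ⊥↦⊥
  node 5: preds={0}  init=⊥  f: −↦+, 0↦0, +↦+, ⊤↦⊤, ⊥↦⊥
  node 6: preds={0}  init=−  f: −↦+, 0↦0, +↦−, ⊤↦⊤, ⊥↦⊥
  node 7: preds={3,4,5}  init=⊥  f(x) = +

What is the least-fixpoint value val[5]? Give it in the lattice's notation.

Worklist (9 pops):
  #1 pop 0: in=⊥ → ⊤ (was 0); enqueue []
  #2 pop 1: in=⊤ → ⊤ (was ⊥); enqueue []
  #3 pop 2: in=⊥ → ⊥ (no change)
  #4 pop 3: in=⊤ → ⊤ (was ⊥); enqueue []
  #5 pop 4: in=⊥ → + (no change)
  #6 pop 5: in=⊤ → ⊤ (was ⊥); enqueue []
  #7 pop 6: in=⊤ → ⊤ (was −); enqueue []
  #8 pop 7: in=⊤ → + (was ⊥); enqueue [2]
  #9 pop 2: in=+ → − (was ⊥); enqueue []

Fixpoint:
  val[0] = ⊤
  val[1] = ⊤
  val[2] = −
  val[3] = ⊤
  val[4] = +
  val[5] = ⊤
  val[6] = ⊤
  val[7] = +

⊤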